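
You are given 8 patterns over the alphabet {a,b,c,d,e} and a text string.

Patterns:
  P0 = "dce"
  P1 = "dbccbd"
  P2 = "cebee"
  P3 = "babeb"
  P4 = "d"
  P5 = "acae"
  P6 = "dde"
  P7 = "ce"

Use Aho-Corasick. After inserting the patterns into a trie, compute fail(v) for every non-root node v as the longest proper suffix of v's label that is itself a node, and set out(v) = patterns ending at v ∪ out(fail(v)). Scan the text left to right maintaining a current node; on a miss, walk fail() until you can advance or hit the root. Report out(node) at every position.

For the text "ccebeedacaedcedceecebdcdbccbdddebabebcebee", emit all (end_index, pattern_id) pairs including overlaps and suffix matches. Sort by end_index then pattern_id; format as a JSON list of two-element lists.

Build automaton:
Trie nodes:
  0='ε' goto a→19 b→14 c→9 d→1
  1='d' goto b→4 c→2 d→23  ←P4
  2='dc' goto e→3
  3='dce' goto ·  ←P0
  4='db' goto c→5
  5='dbc' goto c→6
  6='dbcc' goto b→7
  7='dbccb' goto d→8
  8='dbccbd' goto ·  ←P1
  9='c' goto e→10
  10='ce' goto b→11  ←P7
  11='ceb' goto e→12
  12='cebe' goto e→13
  13='cebee' goto ·  ←P2
  14='b' goto a→15
  15='ba' goto b→16
  16='bab' goto e→17
  17='babe' goto b→18
  18='babeb' goto ·  ←P3
  19='a' goto c→20
  20='ac' goto a→21
  21='aca' goto e→22
  22='acae' goto ·  ←P5
  23='dd' goto e→24
  24='dde' goto ·  ←P6

Failure links (BFS by depth):
  fail(1) 'd': from fail(0)=0 chase 'd': 0 ⇒ 0;  out={4}∪out(0)={4}
  fail(9) 'c': from fail(0)=0 chase 'c': 0 ⇒ 0;  out=∅∪out(0)=∅
  fail(14) 'b': from fail(0)=0 chase 'b': 0 ⇒ 0;  out=∅∪out(0)=∅
  fail(19) 'a': from fail(0)=0 chase 'a': 0 ⇒ 0;  out=∅∪out(0)=∅
  fail(2) 'dc': from fail(1)=0 chase 'c': 0 ⇒ 9;  out=∅∪out(9)=∅
  fail(4) 'db': from fail(1)=0 chase 'b': 0 ⇒ 14;  out=∅∪out(14)=∅
  fail(10) 'ce': from fail(9)=0 chase 'e': 0 ⇒ 0;  out={7}∪out(0)={7}
  fail(15) 'ba': from fail(14)=0 chase 'a': 0 ⇒ 19;  out=∅∪out(19)=∅
  fail(20) 'ac': from fail(19)=0 chase 'c': 0 ⇒ 9;  out=∅∪out(9)=∅
  fail(23) 'dd': from fail(1)=0 chase 'd': 0 ⇒ 1;  out=∅∪out(1)={4}
  fail(3) 'dce': from fail(2)=9 chase 'e': 9 ⇒ 10;  out={0}∪out(10)={0,7}
  fail(5) 'dbc': from fail(4)=14 chase 'c': 14→0 ⇒ 9;  out=∅∪out(9)=∅
  fail(11) 'ceb': from fail(10)=0 chase 'b': 0 ⇒ 14;  out=∅∪out(14)=∅
  fail(16) 'bab': from fail(15)=19 chase 'b': 19→0 ⇒ 14;  out=∅∪out(14)=∅
  fail(21) 'aca': from fail(20)=9 chase 'a': 9→0 ⇒ 19;  out=∅∪out(19)=∅
  fail(24) 'dde': from fail(23)=1 chase 'e': 1→0 ⇒ 0;  out={6}∪out(0)={6}
  fail(6) 'dbcc': from fail(5)=9 chase 'c': 9→0 ⇒ 9;  out=∅∪out(9)=∅
  fail(12) 'cebe': from fail(11)=14 chase 'e': 14→0 ⇒ 0;  out=∅∪out(0)=∅
  fail(17) 'babe': from fail(16)=14 chase 'e': 14→0 ⇒ 0;  out=∅∪out(0)=∅
  fail(22) 'acae': from fail(21)=19 chase 'e': 19→0 ⇒ 0;  out={5}∪out(0)={5}
  fail(7) 'dbccb': from fail(6)=9 chase 'b': 9→0 ⇒ 14;  out=∅∪out(14)=∅
  fail(13) 'cebee': from fail(12)=0 chase 'e': 0 ⇒ 0;  out={2}∪out(0)={2}
  fail(18) 'babeb': from fail(17)=0 chase 'b': 0 ⇒ 14;  out={3}∪out(14)={3}
  fail(8) 'dbccbd': from fail(7)=14 chase 'd': 14→0 ⇒ 1;  out={1}∪out(1)={1,4}

Text stream:
i=0 'c': node 0→9
i=1 'c': node 9→9 (via fail)
i=2 'e': node 9→10  → match P7@[1:2]
i=3 'b': node 10→11
i=4 'e': node 11→12
i=5 'e': node 12→13  → match P2@[1:5]
i=6 'd': node 13→1 (via fail)  → match P4@[6:6]
i=7 'a': node 1→19 (via fail)
i=8 'c': node 19→20
i=9 'a': node 20→21
i=10 'e': node 21→22  → match P5@[7:10]
i=11 'd': node 22→1 (via fail)  → match P4@[11:11]
i=12 'c': node 1→2
i=13 'e': node 2→3  → match P0@[11:13],P7@[12:13]
i=14 'd': node 3→1 (via fail)  → match P4@[14:14]
i=15 'c': node 1→2
i=16 'e': node 2→3  → match P0@[14:16],P7@[15:16]
i=17 'e': node 3→0 (via fail)
i=18 'c': node 0→9
i=19 'e': node 9→10  → match P7@[18:19]
i=20 'b': node 10→11
i=21 'd': node 11→1 (via fail)  → match P4@[21:21]
i=22 'c': node 1→2
i=23 'd': node 2→1 (via fail)  → match P4@[23:23]
i=24 'b': node 1→4
i=25 'c': node 4→5
i=26 'c': node 5→6
i=27 'b': node 6→7
i=28 'd': node 7→8  → match P1@[23:28],P4@[28:28]
i=29 'd': node 8→23 (via fail)  → match P4@[29:29]
i=30 'd': node 23→23 (via fail)  → match P4@[30:30]
i=31 'e': node 23→24  → match P6@[29:31]
i=32 'b': node 24→14 (via fail)
i=33 'a': node 14→15
i=34 'b': node 15→16
i=35 'e': node 16→17
i=36 'b': node 17→18  → match P3@[32:36]
i=37 'c': node 18→9 (via fail)
i=38 'e': node 9→10  → match P7@[37:38]
i=39 'b': node 10→11
i=40 'e': node 11→12
i=41 'e': node 12→13  → match P2@[37:41]

Result: [[2,7],[5,2],[6,4],[10,5],[11,4],[13,0],[13,7],[14,4],[16,0],[16,7],[19,7],[21,4],[23,4],[28,1],[28,4],[29,4],[30,4],[31,6],[36,3],[38,7],[41,2]]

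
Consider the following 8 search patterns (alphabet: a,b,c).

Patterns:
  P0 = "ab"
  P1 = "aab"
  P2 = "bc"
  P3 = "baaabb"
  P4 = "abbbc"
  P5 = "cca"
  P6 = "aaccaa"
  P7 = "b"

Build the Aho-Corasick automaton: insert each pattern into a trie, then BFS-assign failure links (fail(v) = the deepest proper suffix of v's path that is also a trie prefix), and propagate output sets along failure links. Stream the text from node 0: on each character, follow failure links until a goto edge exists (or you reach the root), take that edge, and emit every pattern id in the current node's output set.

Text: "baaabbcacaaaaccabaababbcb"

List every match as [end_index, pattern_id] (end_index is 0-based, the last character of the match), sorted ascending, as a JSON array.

Build automaton:
Trie (insert patterns):
  0='ε' goto a→1 b→5 c→15
  1='a' goto a→3 b→2
  2='ab' goto b→12  [P0 ends]
  3='aa' goto b→4 c→18
  4='aab' goto ·  [P1 ends]
  5='b' goto a→7 c→6  [P7 ends]
  6='bc' goto ·  [P2 ends]
  7='ba' goto a→8
  8='baa' goto a→9
  9='baaa' goto b→10
  10='baaab' goto b→11
  11='baaabb' goto ·  [P3 ends]
  12='abb' goto b→13
  13='abbb' goto c→14
  14='abbbc' goto ·  [P4 ends]
  15='c' goto c→16
  16='cc' goto a→17
  17='cca' goto ·  [P5 ends]
  18='aac' goto c→19
  19='aacc' goto a→20
  20='aacca' goto a→21
  21='aaccaa' goto ·  [P6 ends]

Failure links (BFS by depth):
  fail(1) 'a': from fail(0)=0 chase 'a': 0 ⇒ 0;  out=∅∪out(0)=∅
  fail(5) 'b': from fail(0)=0 chase 'b': 0 ⇒ 0;  out={7}∪out(0)={7}
  fail(15) 'c': from fail(0)=0 chase 'c': 0 ⇒ 0;  out=∅∪out(0)=∅
  fail(2) 'ab': from fail(1)=0 chase 'b': 0 ⇒ 5;  out={0}∪out(5)={0,7}
  fail(3) 'aa': from fail(1)=0 chase 'a': 0 ⇒ 1;  out=∅∪out(1)=∅
  fail(6) 'bc': from fail(5)=0 chase 'c': 0 ⇒ 15;  out={2}∪out(15)={2}
  fail(7) 'ba': from fail(5)=0 chase 'a': 0 ⇒ 1;  out=∅∪out(1)=∅
  fail(16) 'cc': from fail(15)=0 chase 'c': 0 ⇒ 15;  out=∅∪out(15)=∅
  fail(4) 'aab': from fail(3)=1 chase 'b': 1 ⇒ 2;  out={1}∪out(2)={0,1,7}
  fail(8) 'baa': from fail(7)=1 chase 'a': 1 ⇒ 3;  out=∅∪out(3)=∅
  fail(12) 'abb': from fail(2)=5 chase 'b': 5→0 ⇒ 5;  out=∅∪out(5)={7}
  fail(17) 'cca': from fail(16)=15 chase 'a': 15→0 ⇒ 1;  out={5}∪out(1)={5}
  fail(18) 'aac': from fail(3)=1 chase 'c': 1→0 ⇒ 15;  out=∅∪out(15)=∅
  fail(9) 'baaa': from fail(8)=3 chase 'a': 3→1 ⇒ 3;  out=∅∪out(3)=∅
  fail(13) 'abbb': from fail(12)=5 chase 'b': 5→0 ⇒ 5;  out=∅∪out(5)={7}
  fail(19) 'aacc': from fail(18)=15 chase 'c': 15 ⇒ 16;  out=∅∪out(16)=∅
  fail(10) 'baaab': from fail(9)=3 chase 'b': 3 ⇒ 4;  out=∅∪out(4)={0,1,7}
  fail(14) 'abbbc': from fail(13)=5 chase 'c': 5 ⇒ 6;  out={4}∪out(6)={2,4}
  fail(20) 'aacca': from fail(19)=16 chase 'a': 16 ⇒ 17;  out=∅∪out(17)={5}
  fail(11) 'baaabb': from fail(10)=4 chase 'b': 4→2 ⇒ 12;  out={3}∪out(12)={3,7}
  fail(21) 'aaccaa': from fail(20)=17 chase 'a': 17→1 ⇒ 3;  out={6}∪out(3)={6}

Text stream:
[0] read 'b'  n0⇒n5  → match P7@[0:0]
[1] read 'a'  n5⇒n7
[2] read 'a'  n7⇒n8
[3] read 'a'  n8⇒n9
[4] read 'b'  n9⇒n10  → match P0@[3:4],P1@[2:4],P7@[4:4]
[5] read 'b'  n10⇒n11  → match P3@[0:5],P7@[5:5]
[6] read 'c'  n11⇒n6 (fail-walked)  → match P2@[5:6]
[7] read 'a'  n6⇒n1 (fail-walked)
[8] read 'c'  n1⇒n15 (fail-walked)
[9] read 'a'  n15⇒n1 (fail-walked)
[10] read 'a'  n1⇒n3
[11] read 'a'  n3⇒n3 (fail-walked)
[12] read 'a'  n3⇒n3 (fail-walked)
[13] read 'c'  n3⇒n18
[14] read 'c'  n18⇒n19
[15] read 'a'  n19⇒n20  → match P5@[13:15]
[16] read 'b'  n20⇒n2 (fail-walked)  → match P0@[15:16],P7@[16:16]
[17] read 'a'  n2⇒n7 (fail-walked)
[18] read 'a'  n7⇒n8
[19] read 'b'  n8⇒n4 (fail-walked)  → match P0@[18:19],P1@[17:19],P7@[19:19]
[20] read 'a'  n4⇒n7 (fail-walked)
[21] read 'b'  n7⇒n2 (fail-walked)  → match P0@[20:21],P7@[21:21]
[22] read 'b'  n2⇒n12  → match P7@[22:22]
[23] read 'c'  n12⇒n6 (fail-walked)  → match P2@[22:23]
[24] read 'b'  n6⇒n5 (fail-walked)  → match P7@[24:24]

Matches: [[0,7],[4,0],[4,1],[4,7],[5,3],[5,7],[6,2],[15,5],[16,0],[16,7],[19,0],[19,1],[19,7],[21,0],[21,7],[22,7],[23,2],[24,7]]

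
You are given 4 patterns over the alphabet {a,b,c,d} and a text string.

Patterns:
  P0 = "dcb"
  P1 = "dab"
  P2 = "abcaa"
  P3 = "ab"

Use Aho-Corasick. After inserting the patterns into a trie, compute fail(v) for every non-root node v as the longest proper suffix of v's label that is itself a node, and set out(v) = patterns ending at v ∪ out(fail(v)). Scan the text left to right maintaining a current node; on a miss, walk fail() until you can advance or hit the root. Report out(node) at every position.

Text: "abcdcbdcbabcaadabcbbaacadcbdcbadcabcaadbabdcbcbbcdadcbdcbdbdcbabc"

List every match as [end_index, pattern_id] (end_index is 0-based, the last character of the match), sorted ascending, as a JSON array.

Build automaton:
Trie (insert patterns):
  0='ε' goto a→6 d→1
  1='d' goto a→4 c→2
  2='dc' goto b→3
  3='dcb' goto ·  ←P0
  4='da' goto b→5
  5='dab' goto ·  ←P1
  6='a' goto b→7
  7='ab' goto c→8  ←P3
  8='abc' goto a→9
  9='abca' goto a→10
  10='abcaa' goto ·  ←P2

BFS fail/out derivation:
  n1('d'): parent n0 fail=0; on 'd' 0 → fail=0;  out ∅∪∅=∅
  n6('a'): parent n0 fail=0; on 'a' 0 → fail=0;  out ∅∪∅=∅
  n2('dc'): parent n1 fail=0; on 'c' 0 → fail=0;  out ∅∪∅=∅
  n4('da'): parent n1 fail=0; on 'a' 0 → fail=6;  out ∅∪∅=∅
  n7('ab'): parent n6 fail=0; on 'b' 0 → fail=0;  out {3}∪∅={3}
  n3('dcb'): parent n2 fail=0; on 'b' 0 → fail=0;  out {0}∪∅={0}
  n5('dab'): parent n4 fail=6; on 'b' 6 → fail=7;  out {1}∪{3}={1,3}
  n8('abc'): parent n7 fail=0; on 'c' 0 → fail=0;  out ∅∪∅=∅
  n9('abca'): parent n8 fail=0; on 'a' 0 → fail=6;  out ∅∪∅=∅
  n10('abcaa'): parent n9 fail=6; on 'a' 6→0 → fail=6;  out {2}∪∅={2}

Text stream:
pos 0 'a': at 6
pos 1 'b': at 7  emit P3@[0:1]
pos 2 'c': at 8
pos 3 'd': at 1 ·f
pos 4 'c': at 2
pos 5 'b': at 3  emit P0@[3:5]
pos 6 'd': at 1 ·f
pos 7 'c': at 2
pos 8 'b': at 3  emit P0@[6:8]
pos 9 'a': at 6 ·f
pos 10 'b': at 7  emit P3@[9:10]
pos 11 'c': at 8
pos 12 'a': at 9
pos 13 'a': at 10  emit P2@[9:13]
pos 14 'd': at 1 ·f
pos 15 'a': at 4
pos 16 'b': at 5  emit P1@[14:16],P3@[15:16]
pos 17 'c': at 8 ·f
pos 18 'b': at 0 ·f
pos 19 'b': at 0
pos 20 'a': at 6
pos 21 'a': at 6 ·f
pos 22 'c': at 0 ·f
pos 23 'a': at 6
pos 24 'd': at 1 ·f
pos 25 'c': at 2
pos 26 'b': at 3  emit P0@[24:26]
pos 27 'd': at 1 ·f
pos 28 'c': at 2
pos 29 'b': at 3  emit P0@[27:29]
pos 30 'a': at 6 ·f
pos 31 'd': at 1 ·f
pos 32 'c': at 2
pos 33 'a': at 6 ·f
pos 34 'b': at 7  emit P3@[33:34]
pos 35 'c': at 8
pos 36 'a': at 9
pos 37 'a': at 10  emit P2@[33:37]
pos 38 'd': at 1 ·f
pos 39 'b': at 0 ·f
pos 40 'a': at 6
pos 41 'b': at 7  emit P3@[40:41]
pos 42 'd': at 1 ·f
pos 43 'c': at 2
pos 44 'b': at 3  emit P0@[42:44]
pos 45 'c': at 0 ·f
pos 46 'b': at 0
pos 47 'b': at 0
pos 48 'c': at 0
pos 49 'd': at 1
pos 50 'a': at 4
pos 51 'd': at 1 ·f
pos 52 'c': at 2
pos 53 'b': at 3  emit P0@[51:53]
pos 54 'd': at 1 ·f
pos 55 'c': at 2
pos 56 'b': at 3  emit P0@[54:56]
pos 57 'd': at 1 ·f
pos 58 'b': at 0 ·f
pos 59 'd': at 1
pos 60 'c': at 2
pos 61 'b': at 3  emit P0@[59:61]
pos 62 'a': at 6 ·f
pos 63 'b': at 7  emit P3@[62:63]
pos 64 'c': at 8

Matches: [[1,3],[5,0],[8,0],[10,3],[13,2],[16,1],[16,3],[26,0],[29,0],[34,3],[37,2],[41,3],[44,0],[53,0],[56,0],[61,0],[63,3]]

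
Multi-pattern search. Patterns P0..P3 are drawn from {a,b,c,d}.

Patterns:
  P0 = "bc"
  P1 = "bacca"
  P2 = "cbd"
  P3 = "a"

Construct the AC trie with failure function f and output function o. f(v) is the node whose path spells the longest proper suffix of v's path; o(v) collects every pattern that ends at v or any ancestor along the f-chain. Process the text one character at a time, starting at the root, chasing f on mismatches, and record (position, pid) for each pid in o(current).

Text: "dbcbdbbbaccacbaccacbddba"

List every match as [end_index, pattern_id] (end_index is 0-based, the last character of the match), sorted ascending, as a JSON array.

Build:
Trie (insert patterns):
  0='ε' goto a→10 b→1 c→7
  1='b' goto a→3 c→2
  2='bc' goto ·  [P0 ends]
  3='ba' goto c→4
  4='bac' goto c→5
  5='bacc' goto a→6
  6='bacca' goto ·  [P1 ends]
  7='c' goto b→8
  8='cb' goto d→9
  9='cbd' goto ·  [P2 ends]
  10='a' goto ·  [P3 ends]

Failure links (BFS by depth):
  fail(1) 'b': from fail(0)=0 chase 'b': 0 ⇒ 0;  out=∅∪out(0)=∅
  fail(7) 'c': from fail(0)=0 chase 'c': 0 ⇒ 0;  out=∅∪out(0)=∅
  fail(10) 'a': from fail(0)=0 chase 'a': 0 ⇒ 0;  out={3}∪out(0)={3}
  fail(2) 'bc': from fail(1)=0 chase 'c': 0 ⇒ 7;  out={0}∪out(7)={0}
  fail(3) 'ba': from fail(1)=0 chase 'a': 0 ⇒ 10;  out=∅∪out(10)={3}
  fail(8) 'cb': from fail(7)=0 chase 'b': 0 ⇒ 1;  out=∅∪out(1)=∅
  fail(4) 'bac': from fail(3)=10 chase 'c': 10→0 ⇒ 7;  out=∅∪out(7)=∅
  fail(9) 'cbd': from fail(8)=1 chase 'd': 1→0 ⇒ 0;  out={2}∪out(0)={2}
  fail(5) 'bacc': from fail(4)=7 chase 'c': 7→0 ⇒ 7;  out=∅∪out(7)=∅
  fail(6) 'bacca': from fail(5)=7 chase 'a': 7→0 ⇒ 10;  out={1}∪out(10)={1,3}

Text stream:
pos 0 'd': at 0
pos 1 'b': at 1
pos 2 'c': at 2  → match P0@[1:2]
pos 3 'b': at 8 ·f
pos 4 'd': at 9  → match P2@[2:4]
pos 5 'b': at 1 ·f
pos 6 'b': at 1 ·f
pos 7 'b': at 1 ·f
pos 8 'a': at 3  → match P3@[8:8]
pos 9 'c': at 4
pos 10 'c': at 5
pos 11 'a': at 6  → match P1@[7:11],P3@[11:11]
pos 12 'c': at 7 ·f
pos 13 'b': at 8
pos 14 'a': at 3 ·f  → match P3@[14:14]
pos 15 'c': at 4
pos 16 'c': at 5
pos 17 'a': at 6  → match P1@[13:17],P3@[17:17]
pos 18 'c': at 7 ·f
pos 19 'b': at 8
pos 20 'd': at 9  → match P2@[18:20]
pos 21 'd': at 0 ·f
pos 22 'b': at 1
pos 23 'a': at 3  → match P3@[23:23]

Matches: [[2,0],[4,2],[8,3],[11,1],[11,3],[14,3],[17,1],[17,3],[20,2],[23,3]]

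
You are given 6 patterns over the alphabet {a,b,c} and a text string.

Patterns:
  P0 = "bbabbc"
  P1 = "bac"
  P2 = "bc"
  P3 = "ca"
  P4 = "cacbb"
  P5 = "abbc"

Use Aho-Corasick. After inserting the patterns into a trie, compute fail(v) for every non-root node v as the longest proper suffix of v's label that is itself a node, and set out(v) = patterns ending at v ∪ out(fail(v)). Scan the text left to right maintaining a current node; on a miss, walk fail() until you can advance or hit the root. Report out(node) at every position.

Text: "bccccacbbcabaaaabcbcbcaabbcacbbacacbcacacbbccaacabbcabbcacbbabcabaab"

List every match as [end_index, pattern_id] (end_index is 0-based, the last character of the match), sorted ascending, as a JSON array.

Build:
Trie (insert patterns):
  n0 'ε': a→15 b→1 c→10
  n1 'b': a→7 b→2 c→9
  n2 'bb': a→3
  n3 'bba': b→4
  n4 'bbab': b→5
  n5 'bbabb': c→6
  n6 'bbabbc': ·  ←P0
  n7 'ba': c→8
  n8 'bac': ·  ←P1
  n9 'bc': ·  ←P2
  n10 'c': a→11
  n11 'ca': c→12  ←P3
  n12 'cac': b→13
  n13 'cacb': b→14
  n14 'cacbb': ·  ←P4
  n15 'a': b→16
  n16 'ab': b→17
  n17 'abb': c→18
  n18 'abbc': ·  ←P5

BFS fail/out derivation:
  fail(1) 'b': from fail(0)=0 chase 'b': 0 ⇒ 0;  out=∅∪out(0)=∅
  fail(10) 'c': from fail(0)=0 chase 'c': 0 ⇒ 0;  out=∅∪out(0)=∅
  fail(15) 'a': from fail(0)=0 chase 'a': 0 ⇒ 0;  out=∅∪out(0)=∅
  fail(2) 'bb': from fail(1)=0 chase 'b': 0 ⇒ 1;  out=∅∪out(1)=∅
  fail(7) 'ba': from fail(1)=0 chase 'a': 0 ⇒ 15;  out=∅∪out(15)=∅
  fail(9) 'bc': from fail(1)=0 chase 'c': 0 ⇒ 10;  out={2}∪out(10)={2}
  fail(11) 'ca': from fail(10)=0 chase 'a': 0 ⇒ 15;  out={3}∪out(15)={3}
  fail(16) 'ab': from fail(15)=0 chase 'b': 0 ⇒ 1;  out=∅∪out(1)=∅
  fail(3) 'bba': from fail(2)=1 chase 'a': 1 ⇒ 7;  out=∅∪out(7)=∅
  fail(8) 'bac': from fail(7)=15 chase 'c': 15→0 ⇒ 10;  out={1}∪out(10)={1}
  fail(12) 'cac': from fail(11)=15 chase 'c': 15→0 ⇒ 10;  out=∅∪out(10)=∅
  fail(17) 'abb': from fail(16)=1 chase 'b': 1 ⇒ 2;  out=∅∪out(2)=∅
  fail(4) 'bbab': from fail(3)=7 chase 'b': 7→15 ⇒ 16;  out=∅∪out(16)=∅
  fail(13) 'cacb': from fail(12)=10 chase 'b': 10→0 ⇒ 1;  out=∅∪out(1)=∅
  fail(18) 'abbc': from fail(17)=2 chase 'c': 2→1 ⇒ 9;  out={5}∪out(9)={2,5}
  fail(5) 'bbabb': from fail(4)=16 chase 'b': 16 ⇒ 17;  out=∅∪out(17)=∅
  fail(14) 'cacbb': from fail(13)=1 chase 'b': 1 ⇒ 2;  out={4}∪out(2)={4}
  fail(6) 'bbabbc': from fail(5)=17 chase 'c': 17 ⇒ 18;  out={0}∪out(18)={0,2,5}

Text stream:
[0] read 'b'  n0⇒n1
[1] read 'c'  n1⇒n9  → match P2@[0:1]
[2] read 'c'  n9⇒n10 (via fail)
[3] read 'c'  n10⇒n10 (via fail)
[4] read 'c'  n10⇒n10 (via fail)
[5] read 'a'  n10⇒n11  → match P3@[4:5]
[6] read 'c'  n11⇒n12
[7] read 'b'  n12⇒n13
[8] read 'b'  n13⇒n14  → match P4@[4:8]
[9] read 'c'  n14⇒n9 (via fail)  → match P2@[8:9]
[10] read 'a'  n9⇒n11 (via fail)  → match P3@[9:10]
[11] read 'b'  n11⇒n16 (via fail)
[12] read 'a'  n16⇒n7 (via fail)
[13] read 'a'  n7⇒n15 (via fail)
[14] read 'a'  n15⇒n15 (via fail)
[15] read 'a'  n15⇒n15 (via fail)
[16] read 'b'  n15⇒n16
[17] read 'c'  n16⇒n9 (via fail)  → match P2@[16:17]
[18] read 'b'  n9⇒n1 (via fail)
[19] read 'c'  n1⇒n9  → match P2@[18:19]
[20] read 'b'  n9⇒n1 (via fail)
[21] read 'c'  n1⇒n9  → match P2@[20:21]
[22] read 'a'  n9⇒n11 (via fail)  → match P3@[21:22]
[23] read 'a'  n11⇒n15 (via fail)
[24] read 'b'  n15⇒n16
[25] read 'b'  n16⇒n17
[26] read 'c'  n17⇒n18  → match P2@[25:26],P5@[23:26]
[27] read 'a'  n18⇒n11 (via fail)  → match P3@[26:27]
[28] read 'c'  n11⇒n12
[29] read 'b'  n12⇒n13
[30] read 'b'  n13⇒n14  → match P4@[26:30]
[31] read 'a'  n14⇒n3 (via fail)
[32] read 'c'  n3⇒n8 (via fail)  → match P1@[30:32]
[33] read 'a'  n8⇒n11 (via fail)  → match P3@[32:33]
[34] read 'c'  n11⇒n12
[35] read 'b'  n12⇒n13
[36] read 'c'  n13⇒n9 (via fail)  → match P2@[35:36]
[37] read 'a'  n9⇒n11 (via fail)  → match P3@[36:37]
[38] read 'c'  n11⇒n12
[39] read 'a'  n12⇒n11 (via fail)  → match P3@[38:39]
[40] read 'c'  n11⇒n12
[41] read 'b'  n12⇒n13
[42] read 'b'  n13⇒n14  → match P4@[38:42]
[43] read 'c'  n14⇒n9 (via fail)  → match P2@[42:43]
[44] read 'c'  n9⇒n10 (via fail)
[45] read 'a'  n10⇒n11  → match P3@[44:45]
[46] read 'a'  n11⇒n15 (via fail)
[47] read 'c'  n15⇒n10 (via fail)
[48] read 'a'  n10⇒n11  → match P3@[47:48]
[49] read 'b'  n11⇒n16 (via fail)
[50] read 'b'  n16⇒n17
[51] read 'c'  n17⇒n18  → match P2@[50:51],P5@[48:51]
[52] read 'a'  n18⇒n11 (via fail)  → match P3@[51:52]
[53] read 'b'  n11⇒n16 (via fail)
[54] read 'b'  n16⇒n17
[55] read 'c'  n17⇒n18  → match P2@[54:55],P5@[52:55]
[56] read 'a'  n18⇒n11 (via fail)  → match P3@[55:56]
[57] read 'c'  n11⇒n12
[58] read 'b'  n12⇒n13
[59] read 'b'  n13⇒n14  → match P4@[55:59]
[60] read 'a'  n14⇒n3 (via fail)
[61] read 'b'  n3⇒n4
[62] read 'c'  n4⇒n9 (via fail)  → match P2@[61:62]
[63] read 'a'  n9⇒n11 (via fail)  → match P3@[62:63]
[64] read 'b'  n11⇒n16 (via fail)
[65] read 'a'  n16⇒n7 (via fail)
[66] read 'a'  n7⇒n15 (via fail)
[67] read 'b'  n15⇒n16

Matches: [[1,2],[5,3],[8,4],[9,2],[10,3],[17,2],[19,2],[21,2],[22,3],[26,2],[26,5],[27,3],[30,4],[32,1],[33,3],[36,2],[37,3],[39,3],[42,4],[43,2],[45,3],[48,3],[51,2],[51,5],[52,3],[55,2],[55,5],[56,3],[59,4],[62,2],[63,3]]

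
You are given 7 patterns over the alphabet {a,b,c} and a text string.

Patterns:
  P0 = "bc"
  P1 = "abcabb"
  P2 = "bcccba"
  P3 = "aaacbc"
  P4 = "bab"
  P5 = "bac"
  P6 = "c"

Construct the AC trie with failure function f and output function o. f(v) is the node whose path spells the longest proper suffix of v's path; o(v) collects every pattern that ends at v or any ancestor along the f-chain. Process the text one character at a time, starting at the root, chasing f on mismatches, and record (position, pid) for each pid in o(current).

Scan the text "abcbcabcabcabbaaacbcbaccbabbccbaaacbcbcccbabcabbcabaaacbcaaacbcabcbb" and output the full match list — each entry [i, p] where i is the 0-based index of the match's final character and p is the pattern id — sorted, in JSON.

Construct AC machine:
Trie (insert patterns):
  0='ε' goto a→3 b→1 c→21
  1='b' goto a→18 c→2
  2='bc' goto c→9  ←P0
  3='a' goto a→13 b→4
  4='ab' goto c→5
  5='abc' goto a→6
  6='abca' goto b→7
  7='abcab' goto b→8
  8='abcabb' goto ·  ←P1
  9='bcc' goto c→10
  10='bccc' goto b→11
  11='bcccb' goto a→12
  12='bcccba' goto ·  ←P2
  13='aa' goto a→14
  14='aaa' goto c→15
  15='aaac' goto b→16
  16='aaacb' goto c→17
  17='aaacbc' goto ·  ←P3
  18='ba' goto b→19 c→20
  19='bab' goto ·  ←P4
  20='bac' goto ·  ←P5
  21='c' goto ·  ←P6

Failure links (BFS by depth):
  fail(1) 'b': from fail(0)=0 chase 'b': 0 ⇒ 0;  out=∅∪out(0)=∅
  fail(3) 'a': from fail(0)=0 chase 'a': 0 ⇒ 0;  out=∅∪out(0)=∅
  fail(21) 'c': from fail(0)=0 chase 'c': 0 ⇒ 0;  out={6}∪out(0)={6}
  fail(2) 'bc': from fail(1)=0 chase 'c': 0 ⇒ 21;  out={0}∪out(21)={0,6}
  fail(4) 'ab': from fail(3)=0 chase 'b': 0 ⇒ 1;  out=∅∪out(1)=∅
  fail(13) 'aa': from fail(3)=0 chase 'a': 0 ⇒ 3;  out=∅∪out(3)=∅
  fail(18) 'ba': from fail(1)=0 chase 'a': 0 ⇒ 3;  out=∅∪out(3)=∅
  fail(5) 'abc': from fail(4)=1 chase 'c': 1 ⇒ 2;  out=∅∪out(2)={0,6}
  fail(9) 'bcc': from fail(2)=21 chase 'c': 21→0 ⇒ 21;  out=∅∪out(21)={6}
  fail(14) 'aaa': from fail(13)=3 chase 'a': 3 ⇒ 13;  out=∅∪out(13)=∅
  fail(19) 'bab': from fail(18)=3 chase 'b': 3 ⇒ 4;  out={4}∪out(4)={4}
  fail(20) 'bac': from fail(18)=3 chase 'c': 3→0 ⇒ 21;  out={5}∪out(21)={5,6}
  fail(6) 'abca': from fail(5)=2 chase 'a': 2→21→0 ⇒ 3;  out=∅∪out(3)=∅
  fail(10) 'bccc': from fail(9)=21 chase 'c': 21→0 ⇒ 21;  out=∅∪out(21)={6}
  fail(15) 'aaac': from fail(14)=13 chase 'c': 13→3→0 ⇒ 21;  out=∅∪out(21)={6}
  fail(7) 'abcab': from fail(6)=3 chase 'b': 3 ⇒ 4;  out=∅∪out(4)=∅
  fail(11) 'bcccb': from fail(10)=21 chase 'b': 21→0 ⇒ 1;  out=∅∪out(1)=∅
  fail(16) 'aaacb': from fail(15)=21 chase 'b': 21→0 ⇒ 1;  out=∅∪out(1)=∅
  fail(8) 'abcabb': from fail(7)=4 chase 'b': 4→1→0 ⇒ 1;  out={1}∪out(1)={1}
  fail(12) 'bcccba': from fail(11)=1 chase 'a': 1 ⇒ 18;  out={2}∪out(18)={2}
  fail(17) 'aaacbc': from fail(16)=1 chase 'c': 1 ⇒ 2;  out={3}∪out(2)={0,3,6}

Scan:
pos 0 'a': at 3
pos 1 'b': at 4
pos 2 'c': at 5  ** P0@[1:2],P6@[2:2]
pos 3 'b': at 1 ·f
pos 4 'c': at 2  ** P0@[3:4],P6@[4:4]
pos 5 'a': at 3 ·f
pos 6 'b': at 4
pos 7 'c': at 5  ** P0@[6:7],P6@[7:7]
pos 8 'a': at 6
pos 9 'b': at 7
pos 10 'c': at 5 ·f  ** P0@[9:10],P6@[10:10]
pos 11 'a': at 6
pos 12 'b': at 7
pos 13 'b': at 8  ** P1@[8:13]
pos 14 'a': at 18 ·f
pos 15 'a': at 13 ·f
pos 16 'a': at 14
pos 17 'c': at 15  ** P6@[17:17]
pos 18 'b': at 16
pos 19 'c': at 17  ** P0@[18:19],P3@[14:19],P6@[19:19]
pos 20 'b': at 1 ·f
pos 21 'a': at 18
pos 22 'c': at 20  ** P5@[20:22],P6@[22:22]
pos 23 'c': at 21 ·f  ** P6@[23:23]
pos 24 'b': at 1 ·f
pos 25 'a': at 18
pos 26 'b': at 19  ** P4@[24:26]
pos 27 'b': at 1 ·f
pos 28 'c': at 2  ** P0@[27:28],P6@[28:28]
pos 29 'c': at 9  ** P6@[29:29]
pos 30 'b': at 1 ·f
pos 31 'a': at 18
pos 32 'a': at 13 ·f
pos 33 'a': at 14
pos 34 'c': at 15  ** P6@[34:34]
pos 35 'b': at 16
pos 36 'c': at 17  ** P0@[35:36],P3@[31:36],P6@[36:36]
pos 37 'b': at 1 ·f
pos 38 'c': at 2  ** P0@[37:38],P6@[38:38]
pos 39 'c': at 9  ** P6@[39:39]
pos 40 'c': at 10  ** P6@[40:40]
pos 41 'b': at 11
pos 42 'a': at 12  ** P2@[37:42]
pos 43 'b': at 19 ·f  ** P4@[41:43]
pos 44 'c': at 5 ·f  ** P0@[43:44],P6@[44:44]
pos 45 'a': at 6
pos 46 'b': at 7
pos 47 'b': at 8  ** P1@[42:47]
pos 48 'c': at 2 ·f  ** P0@[47:48],P6@[48:48]
pos 49 'a': at 3 ·f
pos 50 'b': at 4
pos 51 'a': at 18 ·f
pos 52 'a': at 13 ·f
pos 53 'a': at 14
pos 54 'c': at 15  ** P6@[54:54]
pos 55 'b': at 16
pos 56 'c': at 17  ** P0@[55:56],P3@[51:56],P6@[56:56]
pos 57 'a': at 3 ·f
pos 58 'a': at 13
pos 59 'a': at 14
pos 60 'c': at 15  ** P6@[60:60]
pos 61 'b': at 16
pos 62 'c': at 17  ** P0@[61:62],P3@[57:62],P6@[62:62]
pos 63 'a': at 3 ·f
pos 64 'b': at 4
pos 65 'c': at 5  ** P0@[64:65],P6@[65:65]
pos 66 'b': at 1 ·f
pos 67 'b': at 1 ·f

All matches (sorted): [[2,0],[2,6],[4,0],[4,6],[7,0],[7,6],[10,0],[10,6],[13,1],[17,6],[19,0],[19,3],[19,6],[22,5],[22,6],[23,6],[26,4],[28,0],[28,6],[29,6],[34,6],[36,0],[36,3],[36,6],[38,0],[38,6],[39,6],[40,6],[42,2],[43,4],[44,0],[44,6],[47,1],[48,0],[48,6],[54,6],[56,0],[56,3],[56,6],[60,6],[62,0],[62,3],[62,6],[65,0],[65,6]]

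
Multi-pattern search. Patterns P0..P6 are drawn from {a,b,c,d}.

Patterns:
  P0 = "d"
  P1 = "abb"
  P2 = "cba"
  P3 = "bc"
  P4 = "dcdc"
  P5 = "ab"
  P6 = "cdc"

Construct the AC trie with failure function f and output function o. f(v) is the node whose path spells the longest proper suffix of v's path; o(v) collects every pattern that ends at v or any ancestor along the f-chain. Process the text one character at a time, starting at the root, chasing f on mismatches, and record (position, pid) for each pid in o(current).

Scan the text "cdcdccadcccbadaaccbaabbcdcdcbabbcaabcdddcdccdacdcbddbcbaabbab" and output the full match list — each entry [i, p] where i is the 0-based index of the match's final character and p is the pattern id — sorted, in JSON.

Build automaton:
Trie (insert patterns):
  n0 'ε': a→2 b→8 c→5 d→1
  n1 'd': c→10  [P0 ends]
  n2 'a': b→3
  n3 'ab': b→4  [P5 ends]
  n4 'abb': ·  [P1 ends]
  n5 'c': b→6 d→13
  n6 'cb': a→7
  n7 'cba': ·  [P2 ends]
  n8 'b': c→9
  n9 'bc': ·  [P3 ends]
  n10 'dc': d→11
  n11 'dcd': c→12
  n12 'dcdc': ·  [P4 ends]
  n13 'cd': c→14
  n14 'cdc': ·  [P6 ends]

Failure links (BFS by depth):
  fail(1) 'd': from fail(0)=0 chase 'd': 0 ⇒ 0;  out={0}∪out(0)={0}
  fail(2) 'a': from fail(0)=0 chase 'a': 0 ⇒ 0;  out=∅∪out(0)=∅
  fail(5) 'c': from fail(0)=0 chase 'c': 0 ⇒ 0;  out=∅∪out(0)=∅
  fail(8) 'b': from fail(0)=0 chase 'b': 0 ⇒ 0;  out=∅∪out(0)=∅
  fail(3) 'ab': from fail(2)=0 chase 'b': 0 ⇒ 8;  out={5}∪out(8)={5}
  fail(6) 'cb': from fail(5)=0 chase 'b': 0 ⇒ 8;  out=∅∪out(8)=∅
  fail(9) 'bc': from fail(8)=0 chase 'c': 0 ⇒ 5;  out={3}∪out(5)={3}
  fail(10) 'dc': from fail(1)=0 chase 'c': 0 ⇒ 5;  out=∅∪out(5)=∅
  fail(13) 'cd': from fail(5)=0 chase 'd': 0 ⇒ 1;  out=∅∪out(1)={0}
  fail(4) 'abb': from fail(3)=8 chase 'b': 8→0 ⇒ 8;  out={1}∪out(8)={1}
  fail(7) 'cba': from fail(6)=8 chase 'a': 8→0 ⇒ 2;  out={2}∪out(2)={2}
  fail(11) 'dcd': from fail(10)=5 chase 'd': 5 ⇒ 13;  out=∅∪out(13)={0}
  fail(14) 'cdc': from fail(13)=1 chase 'c': 1 ⇒ 10;  out={6}∪out(10)={6}
  fail(12) 'dcdc': from fail(11)=13 chase 'c': 13 ⇒ 14;  out={4}∪out(14)={4,6}

Text stream:
i=0 'c': node 0→5
i=1 'd': node 5→13  → match P0@[1:1]
i=2 'c': node 13→14  → match P6@[0:2]
i=3 'd': node 14→11 (fail-walked)  → match P0@[3:3]
i=4 'c': node 11→12  → match P4@[1:4],P6@[2:4]
i=5 'c': node 12→5 (fail-walked)
i=6 'a': node 5→2 (fail-walked)
i=7 'd': node 2→1 (fail-walked)  → match P0@[7:7]
i=8 'c': node 1→10
i=9 'c': node 10→5 (fail-walked)
i=10 'c': node 5→5 (fail-walked)
i=11 'b': node 5→6
i=12 'a': node 6→7  → match P2@[10:12]
i=13 'd': node 7→1 (fail-walked)  → match P0@[13:13]
i=14 'a': node 1→2 (fail-walked)
i=15 'a': node 2→2 (fail-walked)
i=16 'c': node 2→5 (fail-walked)
i=17 'c': node 5→5 (fail-walked)
i=18 'b': node 5→6
i=19 'a': node 6→7  → match P2@[17:19]
i=20 'a': node 7→2 (fail-walked)
i=21 'b': node 2→3  → match P5@[20:21]
i=22 'b': node 3→4  → match P1@[20:22]
i=23 'c': node 4→9 (fail-walked)  → match P3@[22:23]
i=24 'd': node 9→13 (fail-walked)  → match P0@[24:24]
i=25 'c': node 13→14  → match P6@[23:25]
i=26 'd': node 14→11 (fail-walked)  → match P0@[26:26]
i=27 'c': node 11→12  → match P4@[24:27],P6@[25:27]
i=28 'b': node 12→6 (fail-walked)
i=29 'a': node 6→7  → match P2@[27:29]
i=30 'b': node 7→3 (fail-walked)  → match P5@[29:30]
i=31 'b': node 3→4  → match P1@[29:31]
i=32 'c': node 4→9 (fail-walked)  → match P3@[31:32]
i=33 'a': node 9→2 (fail-walked)
i=34 'a': node 2→2 (fail-walked)
i=35 'b': node 2→3  → match P5@[34:35]
i=36 'c': node 3→9 (fail-walked)  → match P3@[35:36]
i=37 'd': node 9→13 (fail-walked)  → match P0@[37:37]
i=38 'd': node 13→1 (fail-walked)  → match P0@[38:38]
i=39 'd': node 1→1 (fail-walked)  → match P0@[39:39]
i=40 'c': node 1→10
i=41 'd': node 10→11  → match P0@[41:41]
i=42 'c': node 11→12  → match P4@[39:42],P6@[40:42]
i=43 'c': node 12→5 (fail-walked)
i=44 'd': node 5→13  → match P0@[44:44]
i=45 'a': node 13→2 (fail-walked)
i=46 'c': node 2→5 (fail-walked)
i=47 'd': node 5→13  → match P0@[47:47]
i=48 'c': node 13→14  → match P6@[46:48]
i=49 'b': node 14→6 (fail-walked)
i=50 'd': node 6→1 (fail-walked)  → match P0@[50:50]
i=51 'd': node 1→1 (fail-walked)  → match P0@[51:51]
i=52 'b': node 1→8 (fail-walked)
i=53 'c': node 8→9  → match P3@[52:53]
i=54 'b': node 9→6 (fail-walked)
i=55 'a': node 6→7  → match P2@[53:55]
i=56 'a': node 7→2 (fail-walked)
i=57 'b': node 2→3  → match P5@[56:57]
i=58 'b': node 3→4  → match P1@[56:58]
i=59 'a': node 4→2 (fail-walked)
i=60 'b': node 2→3  → match P5@[59:60]

Result: [[1,0],[2,6],[3,0],[4,4],[4,6],[7,0],[12,2],[13,0],[19,2],[21,5],[22,1],[23,3],[24,0],[25,6],[26,0],[27,4],[27,6],[29,2],[30,5],[31,1],[32,3],[35,5],[36,3],[37,0],[38,0],[39,0],[41,0],[42,4],[42,6],[44,0],[47,0],[48,6],[50,0],[51,0],[53,3],[55,2],[57,5],[58,1],[60,5]]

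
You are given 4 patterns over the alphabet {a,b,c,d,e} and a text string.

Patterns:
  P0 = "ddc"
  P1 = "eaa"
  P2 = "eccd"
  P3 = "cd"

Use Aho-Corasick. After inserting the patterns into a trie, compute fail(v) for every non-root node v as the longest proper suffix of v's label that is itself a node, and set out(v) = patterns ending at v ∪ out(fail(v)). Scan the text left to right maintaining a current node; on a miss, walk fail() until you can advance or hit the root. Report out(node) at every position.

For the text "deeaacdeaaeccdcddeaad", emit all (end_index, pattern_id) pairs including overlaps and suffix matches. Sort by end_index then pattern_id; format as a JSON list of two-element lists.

Build automaton:
Trie nodes:
  0='ε' goto c→10 d→1 e→4
  1='d' goto d→2
  2='dd' goto c→3
  3='ddc' goto ·  ←P0
  4='e' goto a→5 c→7
  5='ea' goto a→6
  6='eaa' goto ·  ←P1
  7='ec' goto c→8
  8='ecc' goto d→9
  9='eccd' goto ·  ←P2
  10='c' goto d→11
  11='cd' goto ·  ←P3

BFS fail/out derivation:
  fail(1) 'd': from fail(0)=0 chase 'd': 0 ⇒ 0;  out=∅∪out(0)=∅
  fail(4) 'e': from fail(0)=0 chase 'e': 0 ⇒ 0;  out=∅∪out(0)=∅
  fail(10) 'c': from fail(0)=0 chase 'c': 0 ⇒ 0;  out=∅∪out(0)=∅
  fail(2) 'dd': from fail(1)=0 chase 'd': 0 ⇒ 1;  out=∅∪out(1)=∅
  fail(5) 'ea': from fail(4)=0 chase 'a': 0 ⇒ 0;  out=∅∪out(0)=∅
  fail(7) 'ec': from fail(4)=0 chase 'c': 0 ⇒ 10;  out=∅∪out(10)=∅
  fail(11) 'cd': from fail(10)=0 chase 'd': 0 ⇒ 1;  out={3}∪out(1)={3}
  fail(3) 'ddc': from fail(2)=1 chase 'c': 1→0 ⇒ 10;  out={0}∪out(10)={0}
  fail(6) 'eaa': from fail(5)=0 chase 'a': 0 ⇒ 0;  out={1}∪out(0)={1}
  fail(8) 'ecc': from fail(7)=10 chase 'c': 10→0 ⇒ 10;  out=∅∪out(10)=∅
  fail(9) 'eccd': from fail(8)=10 chase 'd': 10 ⇒ 11;  out={2}∪out(11)={2,3}

Run:
[0] read 'd'  n0⇒n1
[1] read 'e'  n1⇒n4 (via fail)
[2] read 'e'  n4⇒n4 (via fail)
[3] read 'a'  n4⇒n5
[4] read 'a'  n5⇒n6  → match P1@[2:4]
[5] read 'c'  n6⇒n10 (via fail)
[6] read 'd'  n10⇒n11  → match P3@[5:6]
[7] read 'e'  n11⇒n4 (via fail)
[8] read 'a'  n4⇒n5
[9] read 'a'  n5⇒n6  → match P1@[7:9]
[10] read 'e'  n6⇒n4 (via fail)
[11] read 'c'  n4⇒n7
[12] read 'c'  n7⇒n8
[13] read 'd'  n8⇒n9  → match P2@[10:13],P3@[12:13]
[14] read 'c'  n9⇒n10 (via fail)
[15] read 'd'  n10⇒n11  → match P3@[14:15]
[16] read 'd'  n11⇒n2 (via fail)
[17] read 'e'  n2⇒n4 (via fail)
[18] read 'a'  n4⇒n5
[19] read 'a'  n5⇒n6  → match P1@[17:19]
[20] read 'd'  n6⇒n1 (via fail)

Matches: [[4,1],[6,3],[9,1],[13,2],[13,3],[15,3],[19,1]]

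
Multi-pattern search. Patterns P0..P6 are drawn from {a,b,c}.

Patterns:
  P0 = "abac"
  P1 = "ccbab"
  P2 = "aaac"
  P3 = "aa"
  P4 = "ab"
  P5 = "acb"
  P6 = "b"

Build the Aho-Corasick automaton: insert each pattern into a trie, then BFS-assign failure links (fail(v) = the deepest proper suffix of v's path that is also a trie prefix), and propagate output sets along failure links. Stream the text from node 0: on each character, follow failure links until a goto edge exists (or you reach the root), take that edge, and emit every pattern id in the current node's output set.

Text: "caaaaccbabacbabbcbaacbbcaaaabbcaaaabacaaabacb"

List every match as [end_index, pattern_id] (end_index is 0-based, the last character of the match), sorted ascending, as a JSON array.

Build:
Trie nodes:
  0='ε' goto a→1 b→15 c→5
  1='a' goto a→10 b→2 c→13
  2='ab' goto a→3  [P4 ends]
  3='aba' goto c→4
  4='abac' goto ·  [P0 ends]
  5='c' goto c→6
  6='cc' goto b→7
  7='ccb' goto a→8
  8='ccba' goto b→9
  9='ccbab' goto ·  [P1 ends]
  10='aa' goto a→11  [P3 ends]
  11='aaa' goto c→12
  12='aaac' goto ·  [P2 ends]
  13='ac' goto b→14
  14='acb' goto ·  [P5 ends]
  15='b' goto ·  [P6 ends]

Failure links (BFS by depth):
  n1('a'): parent n0 fail=0; on 'a' 0 → fail=0;  out ∅∪∅=∅
  n5('c'): parent n0 fail=0; on 'c' 0 → fail=0;  out ∅∪∅=∅
  n15('b'): parent n0 fail=0; on 'b' 0 → fail=0;  out {6}∪∅={6}
  n2('ab'): parent n1 fail=0; on 'b' 0 → fail=15;  out {4}∪{6}={4,6}
  n6('cc'): parent n5 fail=0; on 'c' 0 → fail=5;  out ∅∪∅=∅
  n10('aa'): parent n1 fail=0; on 'a' 0 → fail=1;  out {3}∪∅={3}
  n13('ac'): parent n1 fail=0; on 'c' 0 → fail=5;  out ∅∪∅=∅
  n3('aba'): parent n2 fail=15; on 'a' 15→0 → fail=1;  out ∅∪∅=∅
  n7('ccb'): parent n6 fail=5; on 'b' 5→0 → fail=15;  out ∅∪{6}={6}
  n11('aaa'): parent n10 fail=1; on 'a' 1 → fail=10;  out ∅∪{3}={3}
  n14('acb'): parent n13 fail=5; on 'b' 5→0 → fail=15;  out {5}∪{6}={5,6}
  n4('abac'): parent n3 fail=1; on 'c' 1 → fail=13;  out {0}∪∅={0}
  n8('ccba'): parent n7 fail=15; on 'a' 15→0 → fail=1;  out ∅∪∅=∅
  n12('aaac'): parent n11 fail=10; on 'c' 10→1 → fail=13;  out {2}∪∅={2}
  n9('ccbab'): parent n8 fail=1; on 'b' 1 → fail=2;  out {1}∪{4,6}={1,4,6}

Scan:
[0] read 'c'  n0⇒n5
[1] read 'a'  n5⇒n1 (via fail)
[2] read 'a'  n1⇒n10  ** P3@[1:2]
[3] read 'a'  n10⇒n11  ** P3@[2:3]
[4] read 'a'  n11⇒n11 (via fail)  ** P3@[3:4]
[5] read 'c'  n11⇒n12  ** P2@[2:5]
[6] read 'c'  n12⇒n6 (via fail)
[7] read 'b'  n6⇒n7  ** P6@[7:7]
[8] read 'a'  n7⇒n8
[9] read 'b'  n8⇒n9  ** P1@[5:9],P4@[8:9],P6@[9:9]
[10] read 'a'  n9⇒n3 (via fail)
[11] read 'c'  n3⇒n4  ** P0@[8:11]
[12] read 'b'  n4⇒n14 (via fail)  ** P5@[10:12],P6@[12:12]
[13] read 'a'  n14⇒n1 (via fail)
[14] read 'b'  n1⇒n2  ** P4@[13:14],P6@[14:14]
[15] read 'b'  n2⇒n15 (via fail)  ** P6@[15:15]
[16] read 'c'  n15⇒n5 (via fail)
[17] read 'b'  n5⇒n15 (via fail)  ** P6@[17:17]
[18] read 'a'  n15⇒n1 (via fail)
[19] read 'a'  n1⇒n10  ** P3@[18:19]
[20] read 'c'  n10⇒n13 (via fail)
[21] read 'b'  n13⇒n14  ** P5@[19:21],P6@[21:21]
[22] read 'b'  n14⇒n15 (via fail)  ** P6@[22:22]
[23] read 'c'  n15⇒n5 (via fail)
[24] read 'a'  n5⇒n1 (via fail)
[25] read 'a'  n1⇒n10  ** P3@[24:25]
[26] read 'a'  n10⇒n11  ** P3@[25:26]
[27] read 'a'  n11⇒n11 (via fail)  ** P3@[26:27]
[28] read 'b'  n11⇒n2 (via fail)  ** P4@[27:28],P6@[28:28]
[29] read 'b'  n2⇒n15 (via fail)  ** P6@[29:29]
[30] read 'c'  n15⇒n5 (via fail)
[31] read 'a'  n5⇒n1 (via fail)
[32] read 'a'  n1⇒n10  ** P3@[31:32]
[33] read 'a'  n10⇒n11  ** P3@[32:33]
[34] read 'a'  n11⇒n11 (via fail)  ** P3@[33:34]
[35] read 'b'  n11⇒n2 (via fail)  ** P4@[34:35],P6@[35:35]
[36] read 'a'  n2⇒n3
[37] read 'c'  n3⇒n4  ** P0@[34:37]
[38] read 'a'  n4⇒n1 (via fail)
[39] read 'a'  n1⇒n10  ** P3@[38:39]
[40] read 'a'  n10⇒n11  ** P3@[39:40]
[41] read 'b'  n11⇒n2 (via fail)  ** P4@[40:41],P6@[41:41]
[42] read 'a'  n2⇒n3
[43] read 'c'  n3⇒n4  ** P0@[40:43]
[44] read 'b'  n4⇒n14 (via fail)  ** P5@[42:44],P6@[44:44]

Matches: [[2,3],[3,3],[4,3],[5,2],[7,6],[9,1],[9,4],[9,6],[11,0],[12,5],[12,6],[14,4],[14,6],[15,6],[17,6],[19,3],[21,5],[21,6],[22,6],[25,3],[26,3],[27,3],[28,4],[28,6],[29,6],[32,3],[33,3],[34,3],[35,4],[35,6],[37,0],[39,3],[40,3],[41,4],[41,6],[43,0],[44,5],[44,6]]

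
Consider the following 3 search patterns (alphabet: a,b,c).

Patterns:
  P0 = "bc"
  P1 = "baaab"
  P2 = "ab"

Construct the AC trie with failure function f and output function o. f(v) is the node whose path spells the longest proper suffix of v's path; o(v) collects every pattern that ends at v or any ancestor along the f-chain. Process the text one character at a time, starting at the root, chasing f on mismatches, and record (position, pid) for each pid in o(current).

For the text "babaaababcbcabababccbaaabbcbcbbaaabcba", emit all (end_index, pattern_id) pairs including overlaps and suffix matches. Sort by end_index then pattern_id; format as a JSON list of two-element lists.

Construct AC machine:
Trie nodes:
  0='ε' goto a→7 b→1
  1='b' goto a→3 c→2
  2='bc' goto ·  ←P0
  3='ba' goto a→4
  4='baa' goto a→5
  5='baaa' goto b→6
  6='baaab' goto ·  ←P1
  7='a' goto b→8
  8='ab' goto ·  ←P2

Failure links (BFS by depth):
  fail(1) 'b': from fail(0)=0 chase 'b': 0 ⇒ 0;  out=∅∪out(0)=∅
  fail(7) 'a': from fail(0)=0 chase 'a': 0 ⇒ 0;  out=∅∪out(0)=∅
  fail(2) 'bc': from fail(1)=0 chase 'c': 0 ⇒ 0;  out={0}∪out(0)={0}
  fail(3) 'ba': from fail(1)=0 chase 'a': 0 ⇒ 7;  out=∅∪out(7)=∅
  fail(8) 'ab': from fail(7)=0 chase 'b': 0 ⇒ 1;  out={2}∪out(1)={2}
  fail(4) 'baa': from fail(3)=7 chase 'a': 7→0 ⇒ 7;  out=∅∪out(7)=∅
  fail(5) 'baaa': from fail(4)=7 chase 'a': 7→0 ⇒ 7;  out=∅∪out(7)=∅
  fail(6) 'baaab': from fail(5)=7 chase 'b': 7 ⇒ 8;  out={1}∪out(8)={1,2}

Scan:
i=0 'b': node 0→1
i=1 'a': node 1→3
i=2 'b': node 3→8 ·f  → match P2@[1:2]
i=3 'a': node 8→3 ·f
i=4 'a': node 3→4
i=5 'a': node 4→5
i=6 'b': node 5→6  → match P1@[2:6],P2@[5:6]
i=7 'a': node 6→3 ·f
i=8 'b': node 3→8 ·f  → match P2@[7:8]
i=9 'c': node 8→2 ·f  → match P0@[8:9]
i=10 'b': node 2→1 ·f
i=11 'c': node 1→2  → match P0@[10:11]
i=12 'a': node 2→7 ·f
i=13 'b': node 7→8  → match P2@[12:13]
i=14 'a': node 8→3 ·f
i=15 'b': node 3→8 ·f  → match P2@[14:15]
i=16 'a': node 8→3 ·f
i=17 'b': node 3→8 ·f  → match P2@[16:17]
i=18 'c': node 8→2 ·f  → match P0@[17:18]
i=19 'c': node 2→0 ·f
i=20 'b': node 0→1
i=21 'a': node 1→3
i=22 'a': node 3→4
i=23 'a': node 4→5
i=24 'b': node 5→6  → match P1@[20:24],P2@[23:24]
i=25 'b': node 6→1 ·f
i=26 'c': node 1→2  → match P0@[25:26]
i=27 'b': node 2→1 ·f
i=28 'c': node 1→2  → match P0@[27:28]
i=29 'b': node 2→1 ·f
i=30 'b': node 1→1 ·f
i=31 'a': node 1→3
i=32 'a': node 3→4
i=33 'a': node 4→5
i=34 'b': node 5→6  → match P1@[30:34],P2@[33:34]
i=35 'c': node 6→2 ·f  → match P0@[34:35]
i=36 'b': node 2→1 ·f
i=37 'a': node 1→3

Result: [[2,2],[6,1],[6,2],[8,2],[9,0],[11,0],[13,2],[15,2],[17,2],[18,0],[24,1],[24,2],[26,0],[28,0],[34,1],[34,2],[35,0]]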